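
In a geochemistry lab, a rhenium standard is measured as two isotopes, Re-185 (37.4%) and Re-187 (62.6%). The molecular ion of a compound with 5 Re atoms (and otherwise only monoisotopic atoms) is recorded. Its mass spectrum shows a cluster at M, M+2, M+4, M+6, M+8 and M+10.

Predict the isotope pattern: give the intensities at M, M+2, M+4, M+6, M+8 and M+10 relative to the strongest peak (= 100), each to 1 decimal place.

The 5 Re atoms are independent, so intensities follow the terms of (0.374 + 0.626)^5.
P(M) = 0.374^5 = 0.007317
P(M+2) = 5 × 0.374^4 × 0.626^1 = 0.061239
P(M+4) = 10 × 0.374^3 × 0.626^2 = 0.205005
P(M+6) = 10 × 0.374^2 × 0.626^3 = 0.343136
P(M+8) = 5 × 0.374^1 × 0.626^4 = 0.287170
P(M+10) = 0.626^5 = 0.096133
The M+6 peak is largest (0.343136); scaling to 100 gives 2.1 : 17.8 : 59.7 : 100.0 : 83.7 : 28.0.

2.1 : 17.8 : 59.7 : 100.0 : 83.7 : 28.0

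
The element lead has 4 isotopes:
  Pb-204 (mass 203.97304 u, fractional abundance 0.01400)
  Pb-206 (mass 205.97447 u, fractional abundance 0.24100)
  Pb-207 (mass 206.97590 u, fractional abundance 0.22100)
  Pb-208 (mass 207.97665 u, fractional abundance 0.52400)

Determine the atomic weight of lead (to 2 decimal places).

207.22 u

Weight each isotope mass by its fractional abundance: 0.01400 × 203.97304 + 0.24100 × 205.97447 + 0.22100 × 206.97590 + 0.52400 × 207.97665
= 2.855623 + 49.639847 + 45.741674 + 108.979765 = 207.216909 u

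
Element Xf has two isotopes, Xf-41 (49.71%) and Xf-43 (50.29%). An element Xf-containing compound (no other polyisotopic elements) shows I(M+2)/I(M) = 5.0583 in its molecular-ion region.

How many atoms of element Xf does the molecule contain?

5

With n Xf atoms, P(M+2)/P(M) = C(n,1)·p^(n−1)q / p^n = n·q/p = n · 0.5029/0.4971.
n = 5.0583 × 0.4971/0.5029 = 5.00 ≈ 5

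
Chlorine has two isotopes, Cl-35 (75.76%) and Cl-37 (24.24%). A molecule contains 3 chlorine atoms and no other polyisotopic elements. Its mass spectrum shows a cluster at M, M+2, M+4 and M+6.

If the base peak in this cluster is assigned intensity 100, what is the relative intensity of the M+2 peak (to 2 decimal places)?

Term probabilities: M 0.4348, M+2 0.4174, M+4 0.1335, M+6 0.0142. Base peak = M.
P(M) = C(3,0) × 0.7576^3 × 0.2424^0 = 1 × 0.4348304 × 1.0000 = 0.434830 (base)
P(M+2) = C(3,1) × 0.7576^2 × 0.2424^1 = 3 × 0.57395776 × 0.2424 = 0.417382
Relative intensity = 0.417382 / 0.434830 × 100 = 95.99

95.99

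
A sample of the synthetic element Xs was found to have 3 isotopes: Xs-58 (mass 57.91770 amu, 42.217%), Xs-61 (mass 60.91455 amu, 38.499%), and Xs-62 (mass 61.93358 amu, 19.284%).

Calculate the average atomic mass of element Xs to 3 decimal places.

59.846 amu

Ar = Σ fᵢ·mᵢ = 0.42217 × 57.91770 + 0.38499 × 60.91455 + 0.19284 × 61.93358
= 24.451115 + 23.451493 + 11.943272 = 59.845880 amu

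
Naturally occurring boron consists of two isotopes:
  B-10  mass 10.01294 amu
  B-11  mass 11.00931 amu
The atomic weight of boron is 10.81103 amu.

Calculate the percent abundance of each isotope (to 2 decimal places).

B-10: 19.90%, B-11: 80.10%

Writing the weighted mean with unknown fraction x of B-10:
10.01294·x + 11.00931·(1 − x) = 10.81103
(10.01294 − 11.00931)·x = 10.81103 − 11.00931
x = -0.19828 / -0.99637 = 0.19900 → 19.90% B-10, 80.10% B-11.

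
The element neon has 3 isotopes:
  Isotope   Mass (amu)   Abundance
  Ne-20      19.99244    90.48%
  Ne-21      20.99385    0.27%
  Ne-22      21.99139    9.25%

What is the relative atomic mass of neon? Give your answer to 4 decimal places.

20.1800 amu

Weight each isotope mass by its fractional abundance: 0.9048 × 19.99244 + 0.0027 × 20.99385 + 0.0925 × 21.99139
= 18.089160 + 0.056683 + 2.034204 = 20.180047 amu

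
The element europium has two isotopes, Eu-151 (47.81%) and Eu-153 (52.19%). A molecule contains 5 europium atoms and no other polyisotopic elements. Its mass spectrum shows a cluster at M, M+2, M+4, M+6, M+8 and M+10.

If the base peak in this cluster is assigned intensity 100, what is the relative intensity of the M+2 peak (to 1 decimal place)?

42.0

Binomial terms of (0.4781 + 0.5219)^5: M 0.0250, M+2 0.1363, M+4 0.2977, M+6 0.3249, M+8 0.1774, M+10 0.0387 → M+6 is the base peak.
P(M+6) = C(5,3) × 0.4781^2 × 0.5219^3 = 10 × 0.22857961 × 0.14215492 = 0.324937 (base)
P(M+2) = C(5,1) × 0.4781^4 × 0.5219^1 = 5 × 0.05224864 × 0.5219 = 0.136343
Relative intensity = 0.136343 / 0.324937 × 100 = 42.0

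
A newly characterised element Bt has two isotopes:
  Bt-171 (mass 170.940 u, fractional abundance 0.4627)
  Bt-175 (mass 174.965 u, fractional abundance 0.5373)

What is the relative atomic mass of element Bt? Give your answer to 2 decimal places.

173.10 u

Ar = Σ fᵢ·mᵢ = 0.4627 × 170.940 + 0.5373 × 174.965
= 79.0939 + 94.0087 = 173.1026 u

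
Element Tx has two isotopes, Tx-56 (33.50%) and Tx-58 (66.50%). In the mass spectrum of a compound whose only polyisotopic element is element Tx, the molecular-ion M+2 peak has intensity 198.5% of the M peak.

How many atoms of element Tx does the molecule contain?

1

With n Tx atoms, P(M+2)/P(M) = C(n,1)·p^(n−1)q / p^n = n·q/p = n · 0.6650/0.3350.
n = 1.985 × 0.3350/0.6650 = 1.00 ≈ 1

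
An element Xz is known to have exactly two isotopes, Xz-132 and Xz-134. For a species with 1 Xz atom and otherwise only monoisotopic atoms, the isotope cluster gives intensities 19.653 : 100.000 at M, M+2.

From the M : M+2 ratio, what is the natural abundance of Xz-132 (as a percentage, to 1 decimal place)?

16.4%

If p is the fraction of Xz that is Xz-132, then I(M+2)/I(M) = [C(1,1)·p^0·(1−p)] / p^1 = 1·(1−p)/p = 100.000/19.653 = 5.0883
(1−p)/p = 5.0883/1 = 5.0883  ⇒  p = 1/(1 + 5.0883) = 0.1642
Xz-132: 16.4%, Xz-134: 83.6%.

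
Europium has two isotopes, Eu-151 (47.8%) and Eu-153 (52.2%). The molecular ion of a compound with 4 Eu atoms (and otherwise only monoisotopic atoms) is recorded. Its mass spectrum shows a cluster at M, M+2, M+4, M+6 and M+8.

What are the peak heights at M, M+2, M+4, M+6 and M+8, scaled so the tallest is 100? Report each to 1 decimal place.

14.0 : 61.0 : 100.0 : 72.8 : 19.9

Each Eu atom is independently Eu-151 (p = 0.478) or Eu-153 (q = 0.522); the cluster is the binomial expansion (p + q)^4.
P(M) = 0.478^4 = 0.052205
P(M+2) = 4 × 0.478^3 × 0.522^1 = 0.228042
P(M+4) = 6 × 0.478^2 × 0.522^2 = 0.373549
P(M+6) = 4 × 0.478^1 × 0.522^3 = 0.271956
P(M+8) = 0.522^4 = 0.074248
The M+4 peak is largest (0.373549); scaling to 100 gives 14.0 : 61.0 : 100.0 : 72.8 : 19.9.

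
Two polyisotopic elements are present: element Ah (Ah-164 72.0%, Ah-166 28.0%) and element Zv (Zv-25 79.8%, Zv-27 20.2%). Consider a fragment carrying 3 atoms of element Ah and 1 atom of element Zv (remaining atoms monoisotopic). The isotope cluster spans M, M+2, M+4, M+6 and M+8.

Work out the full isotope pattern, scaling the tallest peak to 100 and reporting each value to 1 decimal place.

Element Ah pattern (n=3): 0.373248 : 0.435456 : 0.169344 : 0.021952
Element Zv pattern (n=1): 0.7980 : 0.2020
Convolve the two distributions (both contribute in 2-u steps):
  M: 0.373248×0.7980 = 0.297852
  M+2: 0.373248×0.2020 + 0.435456×0.7980 = 0.422890
  M+4: 0.435456×0.2020 + 0.169344×0.7980 = 0.223099
  M+6: 0.169344×0.2020 + 0.021952×0.7980 = 0.051725
  M+8: 0.021952×0.2020 = 0.004434
Scale to base peak (0.422890) = 100: 70.4 : 100.0 : 52.8 : 12.2 : 1.0

70.4 : 100.0 : 52.8 : 12.2 : 1.0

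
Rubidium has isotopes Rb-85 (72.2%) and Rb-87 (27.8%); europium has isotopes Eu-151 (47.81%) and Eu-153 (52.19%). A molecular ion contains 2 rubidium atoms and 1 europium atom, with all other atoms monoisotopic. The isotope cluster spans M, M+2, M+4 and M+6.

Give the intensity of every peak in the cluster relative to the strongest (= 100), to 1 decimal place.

53.7 : 100.0 : 53.1 : 8.7

Rubidium pattern (n=2): 0.521284 : 0.401432 : 0.077284
Europium pattern (n=1): 0.4781 : 0.5219
Convolve the two distributions (both contribute in 2-u steps):
  M: 0.521284×0.4781 = 0.249226
  M+2: 0.521284×0.5219 + 0.401432×0.4781 = 0.463983
  M+4: 0.401432×0.5219 + 0.077284×0.4781 = 0.246457
  M+6: 0.077284×0.5219 = 0.040335
Scale to base peak (0.463983) = 100: 53.7 : 100.0 : 53.1 : 8.7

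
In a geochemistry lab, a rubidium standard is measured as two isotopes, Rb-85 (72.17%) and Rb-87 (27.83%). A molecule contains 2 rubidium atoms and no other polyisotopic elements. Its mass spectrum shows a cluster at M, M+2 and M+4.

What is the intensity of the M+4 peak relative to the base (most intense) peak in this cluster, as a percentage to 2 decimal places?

14.87%

Binomial terms of (0.7217 + 0.2783)^2: M 0.5209, M+2 0.4017, M+4 0.0775 → M is the base peak.
P(M) = C(2,0) × 0.7217^2 × 0.2783^0 = 1 × 0.52085089 × 1.0000 = 0.520851 (base)
P(M+4) = C(2,2) × 0.7217^0 × 0.2783^2 = 1 × 1.0000 × 0.07745089 = 0.077451
Relative intensity = 0.077451 / 0.520851 × 100 = 14.87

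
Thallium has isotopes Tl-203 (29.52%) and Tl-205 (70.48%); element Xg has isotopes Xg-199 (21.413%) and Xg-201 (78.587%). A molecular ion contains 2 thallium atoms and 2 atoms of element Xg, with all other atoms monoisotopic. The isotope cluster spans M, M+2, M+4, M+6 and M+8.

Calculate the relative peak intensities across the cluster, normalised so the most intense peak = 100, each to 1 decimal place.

Thallium pattern (n=2): 0.08714304 : 0.41611392 : 0.49674304
Element Xg pattern (n=2): 0.04585166 : 0.33655669 : 0.61759166
Convolve the two distributions (both contribute in 2-u steps):
  M: 0.08714304×0.04585166 = 0.003996
  M+2: 0.08714304×0.33655669 + 0.41611392×0.04585166 = 0.048408
  M+4: 0.08714304×0.61759166 + 0.41611392×0.33655669 + 0.49674304×0.04585166 = 0.216641
  M+6: 0.41611392×0.61759166 + 0.49674304×0.33655669 = 0.424171
  M+8: 0.49674304×0.61759166 = 0.306784
Scale to base peak (0.424171) = 100: 0.9 : 11.4 : 51.1 : 100.0 : 72.3

0.9 : 11.4 : 51.1 : 100.0 : 72.3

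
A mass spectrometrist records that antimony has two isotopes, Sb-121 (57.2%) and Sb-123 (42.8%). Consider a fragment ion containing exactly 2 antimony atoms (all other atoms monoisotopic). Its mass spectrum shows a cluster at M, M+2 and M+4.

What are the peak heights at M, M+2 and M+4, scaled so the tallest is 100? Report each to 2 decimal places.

The 2 Sb atoms are independent, so intensities follow the terms of (0.572 + 0.428)^2.
P(M) = 0.572^2 = 0.327184
P(M+2) = 2 × 0.572^1 × 0.428^1 = 0.489632
P(M+4) = 0.428^2 = 0.183184
The M+2 peak is largest (0.489632); scaling to 100 gives 66.82 : 100.00 : 37.41.

66.82 : 100.00 : 37.41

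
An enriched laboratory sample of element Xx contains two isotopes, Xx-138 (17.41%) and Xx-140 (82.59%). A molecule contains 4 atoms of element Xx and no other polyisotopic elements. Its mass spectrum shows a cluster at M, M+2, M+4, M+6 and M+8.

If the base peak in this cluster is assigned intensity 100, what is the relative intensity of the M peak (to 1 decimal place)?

(0.1741 + 0.8259)^4 gives M 0.0009, M+2 0.0174, M+4 0.1241, M+6 0.3923, M+8 0.4653; the largest is M+8.
P(M+8) = C(4,4) × 0.1741^0 × 0.8259^4 = 1 × 1.0000 × 0.46527516 = 0.465275 (base)
P(M) = C(4,0) × 0.1741^4 × 0.8259^0 = 1 × 0.00091875 × 1.0000 = 0.000919
Relative intensity = 0.000919 / 0.465275 × 100 = 0.2

0.2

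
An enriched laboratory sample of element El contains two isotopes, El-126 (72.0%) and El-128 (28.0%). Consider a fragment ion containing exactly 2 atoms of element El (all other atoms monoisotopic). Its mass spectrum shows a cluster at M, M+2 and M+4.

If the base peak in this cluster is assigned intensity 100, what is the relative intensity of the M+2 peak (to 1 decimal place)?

77.8

(0.720 + 0.280)^2 gives M 0.5184, M+2 0.4032, M+4 0.0784; the largest is M.
P(M) = C(2,0) × 0.720^2 × 0.280^0 = 1 × 0.5184 × 1.0000 = 0.518400 (base)
P(M+2) = C(2,1) × 0.720^1 × 0.280^1 = 2 × 0.7200 × 0.2800 = 0.403200
Relative intensity = 0.403200 / 0.518400 × 100 = 77.8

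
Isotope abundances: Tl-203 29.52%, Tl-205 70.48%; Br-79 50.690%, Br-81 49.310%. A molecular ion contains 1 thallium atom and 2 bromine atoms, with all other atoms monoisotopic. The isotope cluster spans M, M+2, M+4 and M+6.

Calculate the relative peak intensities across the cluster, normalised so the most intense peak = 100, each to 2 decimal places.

Thallium pattern (n=1): 0.2952 : 0.7048
Bromine pattern (n=2): 0.25694761 : 0.49990478 : 0.24314761
Convolve the two distributions (both contribute in 2-u steps):
  M: 0.2952×0.25694761 = 0.075851
  M+2: 0.2952×0.49990478 + 0.7048×0.25694761 = 0.328669
  M+4: 0.2952×0.24314761 + 0.7048×0.49990478 = 0.424110
  M+6: 0.7048×0.24314761 = 0.171370
Scale to base peak (0.424110) = 100: 17.88 : 77.50 : 100.00 : 40.41

17.88 : 77.50 : 100.00 : 40.41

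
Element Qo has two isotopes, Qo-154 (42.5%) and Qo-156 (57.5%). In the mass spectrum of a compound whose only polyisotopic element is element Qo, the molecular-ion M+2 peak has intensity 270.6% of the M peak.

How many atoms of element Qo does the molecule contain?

The M+2/M ratio from n Qo atoms is n · q/p = n · 0.575/0.425.
n = 2.706 × 0.425/0.575 = 2.00 ≈ 2

2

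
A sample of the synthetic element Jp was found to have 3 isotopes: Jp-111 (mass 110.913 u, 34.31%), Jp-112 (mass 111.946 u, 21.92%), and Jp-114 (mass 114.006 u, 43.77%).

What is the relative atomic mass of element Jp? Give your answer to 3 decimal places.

Weight each isotope mass by its fractional abundance: 0.3431 × 110.913 + 0.2192 × 111.946 + 0.4377 × 114.006
= 38.0543 + 24.5386 + 49.9004 = 112.4933 u

112.493 u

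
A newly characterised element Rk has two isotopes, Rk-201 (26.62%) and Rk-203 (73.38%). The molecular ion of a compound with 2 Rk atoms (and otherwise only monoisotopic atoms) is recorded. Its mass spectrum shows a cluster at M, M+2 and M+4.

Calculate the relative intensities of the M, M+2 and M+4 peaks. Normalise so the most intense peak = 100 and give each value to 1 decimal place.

13.2 : 72.6 : 100.0

The 2 Rk atoms are independent, so intensities follow the terms of (0.2662 + 0.7338)^2.
P(M) = 0.2662^2 = 0.070862
P(M+2) = 2 × 0.2662^1 × 0.7338^1 = 0.390675
P(M+4) = 0.7338^2 = 0.538462
The M+4 peak is largest (0.538462); scaling to 100 gives 13.2 : 72.6 : 100.0.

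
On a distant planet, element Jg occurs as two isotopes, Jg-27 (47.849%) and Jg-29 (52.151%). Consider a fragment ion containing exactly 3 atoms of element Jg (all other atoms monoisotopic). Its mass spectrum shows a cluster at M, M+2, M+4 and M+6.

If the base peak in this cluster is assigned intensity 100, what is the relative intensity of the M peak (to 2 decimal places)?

Term probabilities: M 0.1096, M+2 0.3582, M+4 0.3904, M+6 0.1418. Base peak = M+4.
P(M+4) = C(3,2) × 0.47849^1 × 0.52151^2 = 3 × 0.47849 × 0.27197268 = 0.390409 (base)
P(M) = C(3,0) × 0.47849^3 × 0.52151^0 = 1 × 0.10955157 × 1.0000 = 0.109552
Relative intensity = 0.109552 / 0.390409 × 100 = 28.06

28.06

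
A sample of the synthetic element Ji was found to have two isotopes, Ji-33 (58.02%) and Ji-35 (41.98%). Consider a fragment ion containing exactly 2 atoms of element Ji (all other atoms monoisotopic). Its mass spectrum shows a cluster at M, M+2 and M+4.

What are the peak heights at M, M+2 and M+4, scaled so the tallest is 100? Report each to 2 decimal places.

69.10 : 100.00 : 36.18

Expanding (0.5802 + 0.4198)^2:
P(M) = 0.5802^2 = 0.336632
P(M+2) = 2 × 0.5802^1 × 0.4198^1 = 0.487136
P(M+4) = 0.4198^2 = 0.176232
The M+2 peak is largest (0.487136); scaling to 100 gives 69.10 : 100.00 : 36.18.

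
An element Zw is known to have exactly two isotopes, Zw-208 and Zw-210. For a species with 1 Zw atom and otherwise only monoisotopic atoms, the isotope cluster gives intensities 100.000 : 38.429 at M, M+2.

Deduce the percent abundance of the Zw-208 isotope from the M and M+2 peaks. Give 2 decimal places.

72.24%

Write p for the Zw-208 fraction. I(M+2)/I(M) = [C(1,1)·p^0·(1−p)] / p^1 = 1·(1−p)/p = 38.429/100.000 = 0.3843
(1−p)/p = 0.3843/1 = 0.3843  ⇒  p = 1/(1 + 0.3843) = 0.7224
Zw-208: 72.24%, Zw-210: 27.76%.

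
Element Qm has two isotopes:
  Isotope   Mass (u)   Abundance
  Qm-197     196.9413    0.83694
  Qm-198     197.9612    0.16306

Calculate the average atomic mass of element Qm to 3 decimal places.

The abundance-weighted mean is 0.83694 × 196.9413 + 0.16306 × 197.9612
= 164.82805 + 32.27955 = 197.10760 u

197.108 u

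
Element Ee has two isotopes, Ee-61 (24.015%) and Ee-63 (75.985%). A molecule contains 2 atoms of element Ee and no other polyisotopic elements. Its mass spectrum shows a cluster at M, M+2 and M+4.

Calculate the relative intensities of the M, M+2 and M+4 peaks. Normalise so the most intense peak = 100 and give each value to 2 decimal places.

Each Ee atom is independently Ee-61 (p = 0.24015) or Ee-63 (q = 0.75985); the cluster is the binomial expansion (p + q)^2.
P(M) = 0.24015^2 = 0.057672
P(M+2) = 2 × 0.24015^1 × 0.75985^1 = 0.364956
P(M+4) = 0.75985^2 = 0.577372
The M+4 peak is largest (0.577372); scaling to 100 gives 9.99 : 63.21 : 100.00.

9.99 : 63.21 : 100.00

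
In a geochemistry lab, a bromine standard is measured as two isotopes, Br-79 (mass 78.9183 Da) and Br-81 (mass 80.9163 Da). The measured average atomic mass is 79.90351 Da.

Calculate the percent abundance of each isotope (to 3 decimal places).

Br-79: 50.690%, Br-81: 49.310%

Writing the weighted mean with unknown fraction x of Br-79:
78.9183·x + 80.9163·(1 − x) = 79.90351
(78.9183 − 80.9163)·x = 79.90351 − 80.9163
x = -1.01279 / -1.9980 = 0.50690 → 50.690% Br-79, 49.310% Br-81.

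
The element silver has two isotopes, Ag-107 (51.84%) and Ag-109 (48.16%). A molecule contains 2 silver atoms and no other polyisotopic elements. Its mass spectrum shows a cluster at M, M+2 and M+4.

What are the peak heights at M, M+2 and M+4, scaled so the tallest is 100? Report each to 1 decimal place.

53.8 : 100.0 : 46.5

The 2 Ag atoms are independent, so intensities follow the terms of (0.5184 + 0.4816)^2.
P(M) = 0.5184^2 = 0.268739
P(M+2) = 2 × 0.5184^1 × 0.4816^1 = 0.499323
P(M+4) = 0.4816^2 = 0.231939
The M+2 peak is largest (0.499323); scaling to 100 gives 53.8 : 100.0 : 46.5.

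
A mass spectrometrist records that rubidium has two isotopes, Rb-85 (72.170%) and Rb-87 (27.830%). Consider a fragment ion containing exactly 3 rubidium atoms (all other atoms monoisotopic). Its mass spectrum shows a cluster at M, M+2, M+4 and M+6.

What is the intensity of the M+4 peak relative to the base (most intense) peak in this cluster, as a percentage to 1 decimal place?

Binomial terms of (0.72170 + 0.27830)^3: M 0.3759, M+2 0.4349, M+4 0.1677, M+6 0.0216 → M+2 is the base peak.
P(M+2) = C(3,1) × 0.72170^2 × 0.27830^1 = 3 × 0.52085089 × 0.2783 = 0.434858 (base)
P(M+4) = C(3,2) × 0.72170^1 × 0.27830^2 = 3 × 0.7217 × 0.07745089 = 0.167689
Relative intensity = 0.167689 / 0.434858 × 100 = 38.6

38.6%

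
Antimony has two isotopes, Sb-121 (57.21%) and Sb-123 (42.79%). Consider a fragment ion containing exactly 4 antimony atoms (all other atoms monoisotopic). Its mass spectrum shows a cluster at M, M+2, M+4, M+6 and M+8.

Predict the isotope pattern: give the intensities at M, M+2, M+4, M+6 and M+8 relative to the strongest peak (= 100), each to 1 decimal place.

29.8 : 89.1 : 100.0 : 49.9 : 9.3

The 4 Sb atoms are independent, so intensities follow the terms of (0.5721 + 0.4279)^4.
P(M) = 0.5721^4 = 0.107124
P(M+2) = 4 × 0.5721^3 × 0.4279^1 = 0.320493
P(M+4) = 6 × 0.5721^2 × 0.4279^2 = 0.359567
P(M+6) = 4 × 0.5721^1 × 0.4279^3 = 0.179291
P(M+8) = 0.4279^4 = 0.033525
The M+4 peak is largest (0.359567); scaling to 100 gives 29.8 : 89.1 : 100.0 : 49.9 : 9.3.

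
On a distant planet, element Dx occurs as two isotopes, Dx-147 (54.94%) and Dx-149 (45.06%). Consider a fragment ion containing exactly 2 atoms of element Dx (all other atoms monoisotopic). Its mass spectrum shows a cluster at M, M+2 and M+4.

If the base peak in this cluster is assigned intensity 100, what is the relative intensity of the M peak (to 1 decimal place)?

Binomial terms of (0.5494 + 0.4506)^2: M 0.3018, M+2 0.4951, M+4 0.2030 → M+2 is the base peak.
P(M+2) = C(2,1) × 0.5494^1 × 0.4506^1 = 2 × 0.5494 × 0.4506 = 0.495119 (base)
P(M) = C(2,0) × 0.5494^2 × 0.4506^0 = 1 × 0.30184036 × 1.0000 = 0.301840
Relative intensity = 0.301840 / 0.495119 × 100 = 61.0

61.0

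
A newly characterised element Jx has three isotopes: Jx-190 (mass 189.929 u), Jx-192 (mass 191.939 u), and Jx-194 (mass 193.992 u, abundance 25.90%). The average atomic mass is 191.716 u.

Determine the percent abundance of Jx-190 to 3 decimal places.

37.549%

The remaining 74.10% is split between Jx-190 (fraction x) and Jx-192 (fraction 0.7410 − x).
Substituting: 189.929x + 191.939(0.7410 − x) = 141.472072
(189.929 − 191.939)x = -0.754727  ⇒  x = 0.37549, y = 0.36551
Jx-190: 37.549%, Jx-192: 36.551%.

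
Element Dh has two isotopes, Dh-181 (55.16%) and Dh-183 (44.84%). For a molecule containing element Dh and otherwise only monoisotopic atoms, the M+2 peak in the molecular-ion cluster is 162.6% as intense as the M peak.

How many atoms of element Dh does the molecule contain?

The M+2/M ratio from n Dh atoms is n · q/p = n · 0.4484/0.5516.
n = 1.626 × 0.5516/0.4484 = 2.00 ≈ 2

2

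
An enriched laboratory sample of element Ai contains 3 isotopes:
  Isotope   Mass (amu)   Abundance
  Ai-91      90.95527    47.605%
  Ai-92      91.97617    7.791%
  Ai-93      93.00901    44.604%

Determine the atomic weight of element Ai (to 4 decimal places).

Weight each isotope mass by its fractional abundance: 0.47605 × 90.95527 + 0.07791 × 91.97617 + 0.44604 × 93.00901
= 43.299256 + 7.165863 + 41.485739 = 91.950858 amu

91.9509 amu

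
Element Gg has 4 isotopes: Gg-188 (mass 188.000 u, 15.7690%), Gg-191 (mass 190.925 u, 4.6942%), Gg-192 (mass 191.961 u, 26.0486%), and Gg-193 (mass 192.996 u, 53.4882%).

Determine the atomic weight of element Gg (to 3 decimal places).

Ar = Σ fᵢ·mᵢ = 0.157690 × 188.000 + 0.046942 × 190.925 + 0.260486 × 191.961 + 0.534882 × 192.996
= 29.6457 + 8.9624 + 50.0032 + 103.2301 = 191.8414 u

191.841 u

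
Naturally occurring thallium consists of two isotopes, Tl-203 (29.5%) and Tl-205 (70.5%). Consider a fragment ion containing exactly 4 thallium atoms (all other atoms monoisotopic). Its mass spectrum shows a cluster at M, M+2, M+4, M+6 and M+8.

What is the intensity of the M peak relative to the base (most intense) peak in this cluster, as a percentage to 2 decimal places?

Term probabilities: M 0.0076, M+2 0.0724, M+4 0.2595, M+6 0.4135, M+8 0.2470. Base peak = M+6.
P(M+6) = C(4,3) × 0.295^1 × 0.705^3 = 4 × 0.2950 × 0.35040263 = 0.413475 (base)
P(M) = C(4,0) × 0.295^4 × 0.705^0 = 1 × 0.00757335 × 1.0000 = 0.007573
Relative intensity = 0.007573 / 0.413475 × 100 = 1.83

1.83%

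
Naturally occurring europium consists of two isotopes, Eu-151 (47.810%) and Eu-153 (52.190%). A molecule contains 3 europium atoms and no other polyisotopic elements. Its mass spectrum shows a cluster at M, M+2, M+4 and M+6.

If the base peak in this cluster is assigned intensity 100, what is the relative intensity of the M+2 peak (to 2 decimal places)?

Binomial terms of (0.47810 + 0.52190)^3: M 0.1093, M+2 0.3579, M+4 0.3907, M+6 0.1422 → M+4 is the base peak.
P(M+4) = C(3,2) × 0.47810^1 × 0.52190^2 = 3 × 0.4781 × 0.27237961 = 0.390674 (base)
P(M+2) = C(3,1) × 0.47810^2 × 0.52190^1 = 3 × 0.22857961 × 0.5219 = 0.357887
Relative intensity = 0.357887 / 0.390674 × 100 = 91.61

91.61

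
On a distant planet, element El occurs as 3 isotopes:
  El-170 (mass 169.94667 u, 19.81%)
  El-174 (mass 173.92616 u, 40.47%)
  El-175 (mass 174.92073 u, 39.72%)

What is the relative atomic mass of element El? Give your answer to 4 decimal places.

Ar = Σ fᵢ·mᵢ = 0.1981 × 169.94667 + 0.4047 × 173.92616 + 0.3972 × 174.92073
= 33.666435 + 70.387917 + 69.478514 = 173.532866 u

173.5329 u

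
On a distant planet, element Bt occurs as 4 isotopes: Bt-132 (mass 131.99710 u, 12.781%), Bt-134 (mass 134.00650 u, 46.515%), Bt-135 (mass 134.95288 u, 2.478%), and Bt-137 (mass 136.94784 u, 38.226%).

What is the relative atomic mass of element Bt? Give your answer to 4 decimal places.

134.8975 u

Ar = Σ fᵢ·mᵢ = 0.12781 × 131.99710 + 0.46515 × 134.00650 + 0.02478 × 134.95288 + 0.38226 × 136.94784
= 16.870549 + 62.333123 + 3.344132 + 52.349681 = 134.897485 u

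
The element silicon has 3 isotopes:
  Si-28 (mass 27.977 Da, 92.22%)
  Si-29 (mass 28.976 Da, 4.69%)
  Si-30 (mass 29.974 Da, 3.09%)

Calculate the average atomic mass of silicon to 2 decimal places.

28.09 Da

Ar = Σ fᵢ·mᵢ = 0.9222 × 27.977 + 0.0469 × 28.976 + 0.0309 × 29.974
= 25.8004 + 1.3590 + 0.9262 = 28.0856 Da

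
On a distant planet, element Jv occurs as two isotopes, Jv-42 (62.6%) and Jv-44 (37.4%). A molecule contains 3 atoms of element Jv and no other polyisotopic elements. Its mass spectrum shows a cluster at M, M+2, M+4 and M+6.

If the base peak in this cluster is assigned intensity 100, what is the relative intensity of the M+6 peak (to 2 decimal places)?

11.90

(0.626 + 0.374)^3 gives M 0.2453, M+2 0.4397, M+4 0.2627, M+6 0.0523; the largest is M+2.
P(M+2) = C(3,1) × 0.626^2 × 0.374^1 = 3 × 0.391876 × 0.3740 = 0.439685 (base)
P(M+6) = C(3,3) × 0.626^0 × 0.374^3 = 1 × 1.0000 × 0.05231362 = 0.052314
Relative intensity = 0.052314 / 0.439685 × 100 = 11.90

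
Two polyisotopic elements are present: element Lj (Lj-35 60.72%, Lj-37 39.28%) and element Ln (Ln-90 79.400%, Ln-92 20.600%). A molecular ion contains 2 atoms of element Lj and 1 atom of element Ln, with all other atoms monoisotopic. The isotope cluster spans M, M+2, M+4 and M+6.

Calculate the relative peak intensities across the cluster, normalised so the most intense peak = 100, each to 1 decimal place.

Element Lj pattern (n=2): 0.36869184 : 0.47701632 : 0.15429184
Element Ln pattern (n=1): 0.7940 : 0.2060
Convolve the two distributions (both contribute in 2-u steps):
  M: 0.36869184×0.7940 = 0.292741
  M+2: 0.36869184×0.2060 + 0.47701632×0.7940 = 0.454701
  M+4: 0.47701632×0.2060 + 0.15429184×0.7940 = 0.220773
  M+6: 0.15429184×0.2060 = 0.031784
Scale to base peak (0.454701) = 100: 64.4 : 100.0 : 48.6 : 7.0

64.4 : 100.0 : 48.6 : 7.0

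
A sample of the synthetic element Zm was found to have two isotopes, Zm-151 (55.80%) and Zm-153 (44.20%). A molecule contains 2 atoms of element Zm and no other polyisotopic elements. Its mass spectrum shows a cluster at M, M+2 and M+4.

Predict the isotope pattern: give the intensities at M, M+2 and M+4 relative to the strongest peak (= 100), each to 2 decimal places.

Each Zm atom is independently Zm-151 (p = 0.5580) or Zm-153 (q = 0.4420); the cluster is the binomial expansion (p + q)^2.
P(M) = 0.5580^2 = 0.311364
P(M+2) = 2 × 0.5580^1 × 0.4420^1 = 0.493272
P(M+4) = 0.4420^2 = 0.195364
The M+2 peak is largest (0.493272); scaling to 100 gives 63.12 : 100.00 : 39.61.

63.12 : 100.00 : 39.61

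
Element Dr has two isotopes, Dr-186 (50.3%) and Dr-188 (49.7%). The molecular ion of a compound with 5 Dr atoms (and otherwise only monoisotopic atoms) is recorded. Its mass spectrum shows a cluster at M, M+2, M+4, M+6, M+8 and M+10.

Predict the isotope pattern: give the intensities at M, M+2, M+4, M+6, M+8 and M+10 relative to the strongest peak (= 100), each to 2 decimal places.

Each Dr atom is independently Dr-186 (p = 0.503) or Dr-188 (q = 0.497); the cluster is the binomial expansion (p + q)^5.
P(M) = 0.503^5 = 0.032199
P(M+2) = 5 × 0.503^4 × 0.497^1 = 0.159074
P(M+4) = 10 × 0.503^3 × 0.497^2 = 0.314352
P(M+6) = 10 × 0.503^2 × 0.497^3 = 0.310603
P(M+8) = 5 × 0.503^1 × 0.497^4 = 0.153449
P(M+10) = 0.497^5 = 0.030324
The M+4 peak is largest (0.314352); scaling to 100 gives 10.24 : 50.60 : 100.00 : 98.81 : 48.81 : 9.65.

10.24 : 50.60 : 100.00 : 98.81 : 48.81 : 9.65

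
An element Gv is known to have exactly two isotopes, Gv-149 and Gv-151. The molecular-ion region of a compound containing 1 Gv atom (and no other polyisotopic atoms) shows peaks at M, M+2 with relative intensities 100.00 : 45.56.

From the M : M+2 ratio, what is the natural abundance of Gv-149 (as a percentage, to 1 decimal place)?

68.7%

Write p for the Gv-149 fraction. I(M+2)/I(M) = [C(1,1)·p^0·(1−p)] / p^1 = 1·(1−p)/p = 45.56/100.00 = 0.4556
(1−p)/p = 0.4556/1 = 0.4556  ⇒  p = 1/(1 + 0.4556) = 0.6870
Gv-149: 68.7%, Gv-151: 31.3%.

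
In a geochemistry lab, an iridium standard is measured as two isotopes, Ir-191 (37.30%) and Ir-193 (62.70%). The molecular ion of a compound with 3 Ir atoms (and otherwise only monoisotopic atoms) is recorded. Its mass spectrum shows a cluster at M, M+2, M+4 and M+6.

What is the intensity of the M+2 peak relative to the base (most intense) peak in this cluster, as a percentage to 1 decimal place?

59.5%

Binomial terms of (0.3730 + 0.6270)^3: M 0.0519, M+2 0.2617, M+4 0.4399, M+6 0.2465 → M+4 is the base peak.
P(M+4) = C(3,2) × 0.3730^1 × 0.6270^2 = 3 × 0.3730 × 0.393129 = 0.439911 (base)
P(M+2) = C(3,1) × 0.3730^2 × 0.6270^1 = 3 × 0.139129 × 0.6270 = 0.261702
Relative intensity = 0.261702 / 0.439911 × 100 = 59.5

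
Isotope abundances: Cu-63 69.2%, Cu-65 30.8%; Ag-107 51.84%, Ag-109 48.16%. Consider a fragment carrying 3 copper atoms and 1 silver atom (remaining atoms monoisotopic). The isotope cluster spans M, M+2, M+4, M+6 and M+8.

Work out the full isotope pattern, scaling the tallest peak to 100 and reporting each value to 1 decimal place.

Copper pattern (n=3): 0.33137389 : 0.44247034 : 0.19693766 : 0.02921811
Silver pattern (n=1): 0.5184 : 0.4816
Convolve the two distributions (both contribute in 2-u steps):
  M: 0.33137389×0.5184 = 0.171784
  M+2: 0.33137389×0.4816 + 0.44247034×0.5184 = 0.388966
  M+4: 0.44247034×0.4816 + 0.19693766×0.5184 = 0.315186
  M+6: 0.19693766×0.4816 + 0.02921811×0.5184 = 0.109992
  M+8: 0.02921811×0.4816 = 0.014071
Scale to base peak (0.388966) = 100: 44.2 : 100.0 : 81.0 : 28.3 : 3.6

44.2 : 100.0 : 81.0 : 28.3 : 3.6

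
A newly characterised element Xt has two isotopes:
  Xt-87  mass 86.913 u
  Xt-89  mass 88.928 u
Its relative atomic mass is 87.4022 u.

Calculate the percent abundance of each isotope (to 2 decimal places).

Xt-87: 75.72%, Xt-89: 24.28%

Let x be the fractional abundance of Xt-87; then Xt-89 has abundance 1 − x.
86.913·x + 88.928·(1 − x) = 87.4022
(86.913 − 88.928)·x = 87.4022 − 88.928
x = -1.5258 / -2.015 = 0.75722 → 75.72% Xt-87, 24.28% Xt-89.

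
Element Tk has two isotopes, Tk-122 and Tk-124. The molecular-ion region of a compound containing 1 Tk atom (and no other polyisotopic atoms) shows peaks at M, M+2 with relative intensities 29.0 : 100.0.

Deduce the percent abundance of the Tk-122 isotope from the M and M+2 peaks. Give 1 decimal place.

Write p for the Tk-122 fraction. I(M+2)/I(M) = [C(1,1)·p^0·(1−p)] / p^1 = 1·(1−p)/p = 100.0/29.0 = 3.4483
(1−p)/p = 3.4483/1 = 3.4483  ⇒  p = 1/(1 + 3.4483) = 0.2248
Tk-122: 22.5%, Tk-124: 77.5%.

22.5%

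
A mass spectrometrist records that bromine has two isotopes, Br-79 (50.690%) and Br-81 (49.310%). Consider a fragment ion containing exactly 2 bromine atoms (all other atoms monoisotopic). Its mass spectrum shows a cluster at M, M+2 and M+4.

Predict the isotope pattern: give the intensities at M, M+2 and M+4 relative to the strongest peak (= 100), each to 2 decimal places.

51.40 : 100.00 : 48.64

The 2 Br atoms are independent, so intensities follow the terms of (0.50690 + 0.49310)^2.
P(M) = 0.50690^2 = 0.256948
P(M+2) = 2 × 0.50690^1 × 0.49310^1 = 0.499905
P(M+4) = 0.49310^2 = 0.243148
The M+2 peak is largest (0.499905); scaling to 100 gives 51.40 : 100.00 : 48.64.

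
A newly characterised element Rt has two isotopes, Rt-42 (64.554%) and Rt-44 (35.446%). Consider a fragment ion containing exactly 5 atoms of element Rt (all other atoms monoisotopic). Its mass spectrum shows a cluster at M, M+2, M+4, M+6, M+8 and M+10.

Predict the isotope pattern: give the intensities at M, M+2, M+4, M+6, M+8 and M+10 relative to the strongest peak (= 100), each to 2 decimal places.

33.17 : 91.06 : 100.00 : 54.91 : 15.08 : 1.66

The 5 Rt atoms are independent, so intensities follow the terms of (0.64554 + 0.35446)^5.
P(M) = 0.64554^5 = 0.112103
P(M+2) = 5 × 0.64554^4 × 0.35446^1 = 0.307773
P(M+4) = 10 × 0.64554^3 × 0.35446^2 = 0.337990
P(M+6) = 10 × 0.64554^2 × 0.35446^3 = 0.185587
P(M+8) = 5 × 0.64554^1 × 0.35446^4 = 0.050952
P(M+10) = 0.35446^5 = 0.005595
The M+4 peak is largest (0.337990); scaling to 100 gives 33.17 : 91.06 : 100.00 : 54.91 : 15.08 : 1.66.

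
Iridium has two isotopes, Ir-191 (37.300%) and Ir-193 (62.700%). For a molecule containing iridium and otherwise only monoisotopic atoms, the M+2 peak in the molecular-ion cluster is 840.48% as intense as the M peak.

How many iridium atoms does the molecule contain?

5

With n Ir atoms, P(M+2)/P(M) = C(n,1)·p^(n−1)q / p^n = n·q/p = n · 0.62700/0.37300.
n = 8.4048 × 0.37300/0.62700 = 5.00 ≈ 5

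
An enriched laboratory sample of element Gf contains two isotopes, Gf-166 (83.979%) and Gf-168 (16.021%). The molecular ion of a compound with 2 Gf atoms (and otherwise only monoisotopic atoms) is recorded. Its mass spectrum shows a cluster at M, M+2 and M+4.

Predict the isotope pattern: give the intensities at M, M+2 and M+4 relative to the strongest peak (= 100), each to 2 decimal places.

100.00 : 38.15 : 3.64

The 2 Gf atoms are independent, so intensities follow the terms of (0.83979 + 0.16021)^2.
P(M) = 0.83979^2 = 0.705247
P(M+2) = 2 × 0.83979^1 × 0.16021^1 = 0.269086
P(M+4) = 0.16021^2 = 0.025667
The M peak is largest (0.705247); scaling to 100 gives 100.00 : 38.15 : 3.64.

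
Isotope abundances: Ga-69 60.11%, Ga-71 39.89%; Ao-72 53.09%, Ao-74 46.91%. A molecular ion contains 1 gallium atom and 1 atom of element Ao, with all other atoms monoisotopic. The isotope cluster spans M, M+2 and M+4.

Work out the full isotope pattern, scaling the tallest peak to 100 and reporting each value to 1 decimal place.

Gallium pattern (n=1): 0.6011 : 0.3989
Element Ao pattern (n=1): 0.5309 : 0.4691
Convolve the two distributions (both contribute in 2-u steps):
  M: 0.6011×0.5309 = 0.319124
  M+2: 0.6011×0.4691 + 0.3989×0.5309 = 0.493752
  M+4: 0.3989×0.4691 = 0.187124
Scale to base peak (0.493752) = 100: 64.6 : 100.0 : 37.9

64.6 : 100.0 : 37.9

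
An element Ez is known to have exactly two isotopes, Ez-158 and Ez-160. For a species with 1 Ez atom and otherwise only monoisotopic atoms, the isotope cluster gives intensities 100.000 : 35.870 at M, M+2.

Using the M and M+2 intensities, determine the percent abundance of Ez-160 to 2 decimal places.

Write p for the Ez-158 fraction. I(M+2)/I(M) = [C(1,1)·p^0·(1−p)] / p^1 = 1·(1−p)/p = 35.870/100.000 = 0.3587
(1−p)/p = 0.3587/1 = 0.3587  ⇒  p = 1/(1 + 0.3587) = 0.7360
Ez-158: 73.60%, Ez-160: 26.40%.

26.40%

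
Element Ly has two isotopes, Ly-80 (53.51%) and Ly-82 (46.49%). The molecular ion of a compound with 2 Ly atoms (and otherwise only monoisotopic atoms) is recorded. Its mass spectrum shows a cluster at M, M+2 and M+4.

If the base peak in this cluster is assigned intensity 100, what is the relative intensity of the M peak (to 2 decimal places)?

(0.5351 + 0.4649)^2 gives M 0.2863, M+2 0.4975, M+4 0.2161; the largest is M+2.
P(M+2) = C(2,1) × 0.5351^1 × 0.4649^1 = 2 × 0.5351 × 0.4649 = 0.497536 (base)
P(M) = C(2,0) × 0.5351^2 × 0.4649^0 = 1 × 0.28633201 × 1.0000 = 0.286332
Relative intensity = 0.286332 / 0.497536 × 100 = 57.55

57.55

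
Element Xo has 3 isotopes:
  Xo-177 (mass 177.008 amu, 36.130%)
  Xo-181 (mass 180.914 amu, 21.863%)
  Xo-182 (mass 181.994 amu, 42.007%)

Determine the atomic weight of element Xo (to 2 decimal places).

Ar = Σ fᵢ·mᵢ = 0.36130 × 177.008 + 0.21863 × 180.914 + 0.42007 × 181.994
= 63.9530 + 39.5532 + 76.4502 = 179.9564 amu

179.96 amu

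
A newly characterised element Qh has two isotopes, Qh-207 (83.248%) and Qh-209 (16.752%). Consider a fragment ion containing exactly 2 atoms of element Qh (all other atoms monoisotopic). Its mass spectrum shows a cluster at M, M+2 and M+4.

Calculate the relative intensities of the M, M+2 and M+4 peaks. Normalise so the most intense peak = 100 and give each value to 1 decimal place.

100.0 : 40.2 : 4.0

Expanding (0.83248 + 0.16752)^2:
P(M) = 0.83248^2 = 0.693023
P(M+2) = 2 × 0.83248^1 × 0.16752^1 = 0.278914
P(M+4) = 0.16752^2 = 0.028063
The M peak is largest (0.693023); scaling to 100 gives 100.0 : 40.2 : 4.0.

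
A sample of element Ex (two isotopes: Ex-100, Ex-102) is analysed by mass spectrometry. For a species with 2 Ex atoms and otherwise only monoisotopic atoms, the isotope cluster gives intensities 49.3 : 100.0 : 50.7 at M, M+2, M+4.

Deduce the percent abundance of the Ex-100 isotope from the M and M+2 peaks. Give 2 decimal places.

49.65%

Let p = fractional abundance of Ex-100. I(M+2)/I(M) = [C(2,1)·p^1·(1−p)] / p^2 = 2·(1−p)/p = 100.0/49.3 = 2.0284
(1−p)/p = 2.0284/2 = 1.0142  ⇒  p = 1/(1 + 1.0142) = 0.4965
Ex-100: 49.65%, Ex-102: 50.35%.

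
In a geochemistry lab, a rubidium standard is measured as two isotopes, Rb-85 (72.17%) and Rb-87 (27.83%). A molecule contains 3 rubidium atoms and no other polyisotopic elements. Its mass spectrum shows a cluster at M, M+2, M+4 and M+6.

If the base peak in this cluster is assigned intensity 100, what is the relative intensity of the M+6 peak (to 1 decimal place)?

5.0

(0.7217 + 0.2783)^3 gives M 0.3759, M+2 0.4349, M+4 0.1677, M+6 0.0216; the largest is M+2.
P(M+2) = C(3,1) × 0.7217^2 × 0.2783^1 = 3 × 0.52085089 × 0.2783 = 0.434858 (base)
P(M+6) = C(3,3) × 0.7217^0 × 0.2783^3 = 1 × 1.0000 × 0.02155458 = 0.021555
Relative intensity = 0.021555 / 0.434858 × 100 = 5.0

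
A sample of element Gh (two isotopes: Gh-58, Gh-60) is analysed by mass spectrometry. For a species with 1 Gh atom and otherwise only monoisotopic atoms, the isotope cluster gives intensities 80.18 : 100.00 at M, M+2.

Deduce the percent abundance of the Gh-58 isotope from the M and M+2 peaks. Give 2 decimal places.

Write p for the Gh-58 fraction. I(M+2)/I(M) = [C(1,1)·p^0·(1−p)] / p^1 = 1·(1−p)/p = 100.00/80.18 = 1.2472
(1−p)/p = 1.2472/1 = 1.2472  ⇒  p = 1/(1 + 1.2472) = 0.4450
Gh-58: 44.50%, Gh-60: 55.50%.

44.50%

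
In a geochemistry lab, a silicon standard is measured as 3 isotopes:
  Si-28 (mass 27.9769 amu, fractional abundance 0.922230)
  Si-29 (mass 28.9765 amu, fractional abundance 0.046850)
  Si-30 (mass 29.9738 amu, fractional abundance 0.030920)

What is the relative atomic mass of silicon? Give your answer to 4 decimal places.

28.0855 amu

The abundance-weighted mean is 0.922230 × 27.9769 + 0.046850 × 28.9765 + 0.030920 × 29.9738
= 25.80114 + 1.35755 + 0.92679 = 28.08548 amu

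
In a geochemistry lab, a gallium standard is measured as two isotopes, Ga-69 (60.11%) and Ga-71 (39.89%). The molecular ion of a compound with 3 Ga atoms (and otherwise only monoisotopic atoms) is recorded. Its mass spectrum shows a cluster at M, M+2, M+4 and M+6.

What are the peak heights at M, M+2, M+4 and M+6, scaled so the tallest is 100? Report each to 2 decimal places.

Expanding (0.6011 + 0.3989)^3:
P(M) = 0.6011^3 = 0.217190
P(M+2) = 3 × 0.6011^2 × 0.3989^1 = 0.432393
P(M+4) = 3 × 0.6011^1 × 0.3989^2 = 0.286943
P(M+6) = 0.3989^3 = 0.063473
The M+2 peak is largest (0.432393); scaling to 100 gives 50.23 : 100.00 : 66.36 : 14.68.

50.23 : 100.00 : 66.36 : 14.68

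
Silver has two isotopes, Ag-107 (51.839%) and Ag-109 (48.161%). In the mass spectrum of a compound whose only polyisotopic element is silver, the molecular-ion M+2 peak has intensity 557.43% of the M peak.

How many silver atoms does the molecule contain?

With n Ag atoms, P(M+2)/P(M) = C(n,1)·p^(n−1)q / p^n = n·q/p = n · 0.48161/0.51839.
n = 5.5743 × 0.51839/0.48161 = 6.00 ≈ 6

6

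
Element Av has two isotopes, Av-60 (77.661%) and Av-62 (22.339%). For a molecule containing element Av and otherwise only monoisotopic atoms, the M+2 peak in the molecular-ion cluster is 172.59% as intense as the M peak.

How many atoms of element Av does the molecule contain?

6

The M+2/M ratio from n Av atoms is n · q/p = n · 0.22339/0.77661.
n = 1.7259 × 0.77661/0.22339 = 6.00 ≈ 6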